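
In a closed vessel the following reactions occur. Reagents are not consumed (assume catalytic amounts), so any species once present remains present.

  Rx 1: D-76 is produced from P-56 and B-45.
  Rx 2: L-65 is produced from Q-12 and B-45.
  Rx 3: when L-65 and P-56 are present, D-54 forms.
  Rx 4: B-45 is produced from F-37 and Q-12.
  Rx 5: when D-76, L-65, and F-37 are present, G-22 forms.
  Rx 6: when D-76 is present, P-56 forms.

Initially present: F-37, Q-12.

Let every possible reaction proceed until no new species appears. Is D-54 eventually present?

No

D-54 would need L-65 and P-56 (Rx 3), but P-56 never forms.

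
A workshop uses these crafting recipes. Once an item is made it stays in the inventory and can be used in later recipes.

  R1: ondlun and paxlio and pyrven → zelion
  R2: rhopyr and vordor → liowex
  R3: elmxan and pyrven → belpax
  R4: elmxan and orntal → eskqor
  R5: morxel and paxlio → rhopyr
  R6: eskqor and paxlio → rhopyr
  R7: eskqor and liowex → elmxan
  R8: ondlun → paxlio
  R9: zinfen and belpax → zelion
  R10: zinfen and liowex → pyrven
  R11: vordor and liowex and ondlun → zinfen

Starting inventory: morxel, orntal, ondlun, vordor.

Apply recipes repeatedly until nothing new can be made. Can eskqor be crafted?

eskqor would need elmxan and orntal (R4), but elmxan is never obtained.

No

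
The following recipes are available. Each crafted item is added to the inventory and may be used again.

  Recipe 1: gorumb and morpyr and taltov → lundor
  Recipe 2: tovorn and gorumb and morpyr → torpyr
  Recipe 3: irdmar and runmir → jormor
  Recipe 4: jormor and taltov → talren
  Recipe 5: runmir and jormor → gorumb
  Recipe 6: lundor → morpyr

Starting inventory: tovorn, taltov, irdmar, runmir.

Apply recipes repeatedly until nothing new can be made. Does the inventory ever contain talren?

irdmar and runmir → jormor (Recipe 3).
jormor and taltov → talren (Recipe 4).

Yes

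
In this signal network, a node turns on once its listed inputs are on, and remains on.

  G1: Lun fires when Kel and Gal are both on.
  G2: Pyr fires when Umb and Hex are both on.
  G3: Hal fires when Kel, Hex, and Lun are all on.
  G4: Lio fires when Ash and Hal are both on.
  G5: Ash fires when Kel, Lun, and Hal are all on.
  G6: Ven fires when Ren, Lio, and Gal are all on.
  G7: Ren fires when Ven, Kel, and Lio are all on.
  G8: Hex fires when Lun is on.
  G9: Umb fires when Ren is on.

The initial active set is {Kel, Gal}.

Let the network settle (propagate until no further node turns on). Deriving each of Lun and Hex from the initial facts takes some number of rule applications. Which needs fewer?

Lun: G1: Kel and Gal on → Lun on. [1 rule application]
Hex: Kel and Gal are on, so Lun fires (G1). G8: Lun on → Hex on. [2 rule applications]
Lun needs fewer.

Lun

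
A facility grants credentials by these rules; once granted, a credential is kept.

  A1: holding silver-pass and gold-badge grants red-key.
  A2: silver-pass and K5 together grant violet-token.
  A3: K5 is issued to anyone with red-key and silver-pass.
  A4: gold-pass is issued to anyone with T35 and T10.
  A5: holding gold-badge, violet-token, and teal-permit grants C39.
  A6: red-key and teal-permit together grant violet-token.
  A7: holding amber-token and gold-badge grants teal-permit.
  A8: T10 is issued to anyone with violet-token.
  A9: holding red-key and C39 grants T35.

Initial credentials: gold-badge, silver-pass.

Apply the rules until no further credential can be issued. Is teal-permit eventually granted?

No

teal-permit would need amber-token and gold-badge (A7), but amber-token is never granted.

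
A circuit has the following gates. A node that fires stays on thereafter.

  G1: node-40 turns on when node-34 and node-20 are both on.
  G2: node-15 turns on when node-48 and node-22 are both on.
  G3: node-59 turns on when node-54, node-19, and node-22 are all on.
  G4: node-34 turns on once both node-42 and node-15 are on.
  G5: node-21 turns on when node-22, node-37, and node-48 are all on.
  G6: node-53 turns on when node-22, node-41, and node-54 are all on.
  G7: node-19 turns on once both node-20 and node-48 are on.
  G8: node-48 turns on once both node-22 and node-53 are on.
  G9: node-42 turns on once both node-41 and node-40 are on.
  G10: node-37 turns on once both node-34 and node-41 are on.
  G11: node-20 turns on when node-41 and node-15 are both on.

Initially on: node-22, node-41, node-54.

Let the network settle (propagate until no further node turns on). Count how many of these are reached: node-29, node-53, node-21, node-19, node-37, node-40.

2

G6: node-22, node-41, and node-54 on → node-53 on.
node-22 and node-53 are on, so node-48 turns on (G8).
node-48 and node-22 are on, so node-15 turns on (G2).
node-41 and node-15 are on, so node-20 turns on (G11).
G7: node-20 and node-48 on → node-19 on.
No rule produces node-29, and it is not given.
node-53: reached.
node-21 would need node-22, node-37, and node-48 (G5), but node-37 never turns on.
node-19: reached.
node-37 would need node-34 and node-41 (G10), but node-34 never turns on.
node-40 would need node-34 and node-20 (G1), but node-34 never turns on.
Reached: node-53 and node-19 — 2 of the 6.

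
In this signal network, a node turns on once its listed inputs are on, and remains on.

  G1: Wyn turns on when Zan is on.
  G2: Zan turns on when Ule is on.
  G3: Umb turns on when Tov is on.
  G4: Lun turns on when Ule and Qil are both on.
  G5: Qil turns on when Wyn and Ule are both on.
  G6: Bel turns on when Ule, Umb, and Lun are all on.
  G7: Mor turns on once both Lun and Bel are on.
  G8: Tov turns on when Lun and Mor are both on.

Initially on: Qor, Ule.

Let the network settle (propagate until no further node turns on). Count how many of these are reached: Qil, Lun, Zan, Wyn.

4

G2: Ule on → Zan on.
Zan is on, so Wyn turns on (G1).
Wyn and Ule are on, so Qil turns on (G5).
Ule and Qil are on, so Lun turns on (G4).
Qil: reached.
Lun: reached.
Zan: reached.
Wyn: reached.
All 4 are reached.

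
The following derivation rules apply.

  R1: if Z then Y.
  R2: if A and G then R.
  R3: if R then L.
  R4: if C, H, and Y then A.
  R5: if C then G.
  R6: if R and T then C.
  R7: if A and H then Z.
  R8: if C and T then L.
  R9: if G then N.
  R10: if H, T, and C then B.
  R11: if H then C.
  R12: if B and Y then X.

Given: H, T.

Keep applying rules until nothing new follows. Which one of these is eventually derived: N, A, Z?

N

H holds, so C follows (R11).
C holds, so G follows (R5).
From G, R9 gives N.
Z would need A and H (R7), but A is never established. A would need C, H, and Y (R4), but Y is never established.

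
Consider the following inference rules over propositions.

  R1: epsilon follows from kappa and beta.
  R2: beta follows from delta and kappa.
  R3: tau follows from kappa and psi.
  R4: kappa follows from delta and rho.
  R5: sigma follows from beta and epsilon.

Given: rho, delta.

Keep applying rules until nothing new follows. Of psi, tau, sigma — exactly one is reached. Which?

delta and rho hold, so kappa follows (R4).
delta and kappa hold, so beta follows (R2).
From kappa and beta, R1 gives epsilon.
beta and epsilon hold, so sigma follows (R5).
tau would need kappa and psi (R3), but psi is never established. No rule produces psi, and it is not given.

sigma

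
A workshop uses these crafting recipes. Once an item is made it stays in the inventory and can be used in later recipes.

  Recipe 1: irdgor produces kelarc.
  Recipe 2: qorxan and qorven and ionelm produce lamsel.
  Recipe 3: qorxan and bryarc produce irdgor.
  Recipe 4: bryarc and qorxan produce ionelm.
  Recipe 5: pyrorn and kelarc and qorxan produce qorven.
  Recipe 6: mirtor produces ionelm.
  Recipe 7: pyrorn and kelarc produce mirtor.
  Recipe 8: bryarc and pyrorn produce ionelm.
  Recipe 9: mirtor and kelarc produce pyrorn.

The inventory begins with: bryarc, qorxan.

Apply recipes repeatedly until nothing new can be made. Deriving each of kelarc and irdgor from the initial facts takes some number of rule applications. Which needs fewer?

irdgor

irdgor: qorxan and bryarc → irdgor (Recipe 3). [1 rule application]
kelarc: Using Recipe 3, qorxan and bryarc make irdgor. Using Recipe 1, irdgor makes kelarc. [2 rule applications]
irdgor needs fewer.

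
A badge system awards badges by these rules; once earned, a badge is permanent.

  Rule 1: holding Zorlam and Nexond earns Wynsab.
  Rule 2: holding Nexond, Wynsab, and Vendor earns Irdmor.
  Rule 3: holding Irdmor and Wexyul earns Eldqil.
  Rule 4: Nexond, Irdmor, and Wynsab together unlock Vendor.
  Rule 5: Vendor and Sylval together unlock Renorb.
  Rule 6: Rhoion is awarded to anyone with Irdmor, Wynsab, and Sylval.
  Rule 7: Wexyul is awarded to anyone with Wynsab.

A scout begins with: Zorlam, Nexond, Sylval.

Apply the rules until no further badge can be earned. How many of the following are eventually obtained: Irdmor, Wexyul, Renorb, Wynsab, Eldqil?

2

With Zorlam and Nexond, Wynsab is earned (Rule 1).
With Wynsab, Wexyul is earned (Rule 7).
Irdmor would need Nexond, Wynsab, and Vendor (Rule 2), but Vendor is never earned.
Wexyul: reached.
Renorb would need Vendor and Sylval (Rule 5), but Vendor is never earned.
Wynsab: reached.
Eldqil would need Irdmor and Wexyul (Rule 3), but Irdmor is never earned.
Reached: Wexyul and Wynsab — 2 of the 5.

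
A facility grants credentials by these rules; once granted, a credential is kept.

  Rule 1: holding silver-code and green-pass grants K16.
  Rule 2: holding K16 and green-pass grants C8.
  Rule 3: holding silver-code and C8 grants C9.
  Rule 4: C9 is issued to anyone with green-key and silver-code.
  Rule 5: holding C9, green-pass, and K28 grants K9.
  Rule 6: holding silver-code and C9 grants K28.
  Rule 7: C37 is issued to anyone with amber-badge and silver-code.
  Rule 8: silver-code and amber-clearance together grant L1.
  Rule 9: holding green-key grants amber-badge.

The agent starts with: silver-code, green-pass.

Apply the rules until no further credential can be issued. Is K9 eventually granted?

Holding silver-code and green-pass grants K16 (Rule 1).
Holding K16 and green-pass grants C8 (Rule 2).
Holding silver-code and C8 grants C9 (Rule 3).
Holding silver-code and C9 grants K28 (Rule 6).
Holding C9, green-pass, and K28 grants K9 (Rule 5).

Yes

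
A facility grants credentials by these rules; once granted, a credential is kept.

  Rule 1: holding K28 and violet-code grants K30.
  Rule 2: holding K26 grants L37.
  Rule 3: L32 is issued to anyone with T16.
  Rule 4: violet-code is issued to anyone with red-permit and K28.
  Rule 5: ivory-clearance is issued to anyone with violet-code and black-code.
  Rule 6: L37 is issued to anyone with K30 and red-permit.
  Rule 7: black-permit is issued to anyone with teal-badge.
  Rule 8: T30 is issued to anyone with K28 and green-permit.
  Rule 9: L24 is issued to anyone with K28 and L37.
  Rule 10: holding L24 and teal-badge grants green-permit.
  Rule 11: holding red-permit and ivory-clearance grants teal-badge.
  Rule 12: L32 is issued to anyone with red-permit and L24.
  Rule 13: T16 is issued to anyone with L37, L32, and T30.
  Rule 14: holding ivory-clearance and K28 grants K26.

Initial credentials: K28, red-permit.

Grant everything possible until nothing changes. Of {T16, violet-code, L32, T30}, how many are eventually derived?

Holding red-permit and K28 grants violet-code (Rule 4).
Holding K28 and violet-code grants K30 (Rule 1).
Holding K30 and red-permit grants L37 (Rule 6).
Holding K28 and L37 grants L24 (Rule 9).
Holding red-permit and L24 grants L32 (Rule 12).
T16 would need L37, L32, and T30 (Rule 13), but T30 is never granted.
violet-code: reached.
L32: reached.
T30 would need K28 and green-permit (Rule 8), but green-permit is never granted.
Reached: violet-code and L32 — 2 of the 4.

2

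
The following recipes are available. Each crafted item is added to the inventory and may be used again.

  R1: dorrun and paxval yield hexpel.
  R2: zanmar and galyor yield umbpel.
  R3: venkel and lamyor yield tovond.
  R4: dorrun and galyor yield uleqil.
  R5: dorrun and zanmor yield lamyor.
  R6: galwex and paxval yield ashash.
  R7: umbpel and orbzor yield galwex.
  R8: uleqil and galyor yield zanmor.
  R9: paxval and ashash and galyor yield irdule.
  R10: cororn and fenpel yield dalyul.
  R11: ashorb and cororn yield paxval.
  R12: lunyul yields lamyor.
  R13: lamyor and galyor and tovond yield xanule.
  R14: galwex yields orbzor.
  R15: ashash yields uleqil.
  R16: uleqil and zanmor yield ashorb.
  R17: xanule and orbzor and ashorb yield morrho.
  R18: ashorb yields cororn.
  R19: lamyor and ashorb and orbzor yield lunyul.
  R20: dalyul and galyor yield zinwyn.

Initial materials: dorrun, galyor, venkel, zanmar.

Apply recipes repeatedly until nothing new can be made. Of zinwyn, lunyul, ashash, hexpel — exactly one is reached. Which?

hexpel

Using R4, dorrun and galyor make uleqil.
uleqil and galyor → zanmor (R8).
Using R16, uleqil and zanmor make ashorb.
Using R18, ashorb makes cororn.
ashorb and cororn → paxval (R11).
Using R1, dorrun and paxval make hexpel.
lunyul would need lamyor, ashorb, and orbzor (R19), but orbzor is never obtained. zinwyn would need dalyul and galyor (R20), but dalyul is never obtained. ashash would need galwex and paxval (R6), but galwex is never obtained.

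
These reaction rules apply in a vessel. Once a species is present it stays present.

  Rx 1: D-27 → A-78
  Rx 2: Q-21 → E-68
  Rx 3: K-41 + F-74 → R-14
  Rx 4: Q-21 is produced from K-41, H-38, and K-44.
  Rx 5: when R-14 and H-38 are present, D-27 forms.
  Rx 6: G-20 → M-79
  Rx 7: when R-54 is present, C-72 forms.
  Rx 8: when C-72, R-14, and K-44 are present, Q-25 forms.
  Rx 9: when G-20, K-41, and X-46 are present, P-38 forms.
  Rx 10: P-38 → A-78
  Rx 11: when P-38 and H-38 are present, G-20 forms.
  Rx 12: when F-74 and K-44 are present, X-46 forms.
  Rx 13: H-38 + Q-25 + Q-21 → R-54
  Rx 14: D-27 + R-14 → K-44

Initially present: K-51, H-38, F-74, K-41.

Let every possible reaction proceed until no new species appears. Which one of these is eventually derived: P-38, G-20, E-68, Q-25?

E-68

K-41 and F-74 present → R-14 forms (Rx 3).
R-14 and H-38 present → D-27 forms (Rx 5).
D-27 and R-14 present → K-44 forms (Rx 14).
K-41, H-38, and K-44 present → Q-21 forms (Rx 4).
Q-21 present → E-68 forms (Rx 2).
Q-25 would need C-72, R-14, and K-44 (Rx 8), but C-72 never forms. P-38 would need G-20, K-41, and X-46 (Rx 9), but G-20 never forms. G-20 would need P-38 and H-38 (Rx 11), but P-38 never forms.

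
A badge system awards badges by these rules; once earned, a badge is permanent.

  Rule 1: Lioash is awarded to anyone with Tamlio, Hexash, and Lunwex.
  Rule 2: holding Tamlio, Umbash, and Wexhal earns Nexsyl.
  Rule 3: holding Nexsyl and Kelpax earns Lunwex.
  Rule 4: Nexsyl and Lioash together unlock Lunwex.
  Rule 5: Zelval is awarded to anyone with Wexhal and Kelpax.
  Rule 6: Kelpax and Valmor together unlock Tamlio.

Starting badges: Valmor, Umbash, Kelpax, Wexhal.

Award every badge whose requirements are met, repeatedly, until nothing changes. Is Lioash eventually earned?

Lioash would need Tamlio, Hexash, and Lunwex (Rule 1), but Hexash is never earned.

No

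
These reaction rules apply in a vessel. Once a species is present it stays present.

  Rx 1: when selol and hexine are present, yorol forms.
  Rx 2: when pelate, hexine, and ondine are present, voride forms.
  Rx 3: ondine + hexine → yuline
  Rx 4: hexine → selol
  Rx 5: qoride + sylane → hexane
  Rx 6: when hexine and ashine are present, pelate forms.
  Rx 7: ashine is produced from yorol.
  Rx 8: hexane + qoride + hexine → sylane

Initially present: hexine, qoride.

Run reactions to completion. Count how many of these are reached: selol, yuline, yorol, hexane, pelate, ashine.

4

hexine present → selol forms (Rx 4).
selol and hexine present → yorol forms (Rx 1).
yorol present → ashine forms (Rx 7).
hexine and ashine present → pelate forms (Rx 6).
selol: reached.
yuline would need ondine and hexine (Rx 3), but ondine never forms.
yorol: reached.
hexane would need qoride and sylane (Rx 5), but sylane never forms.
pelate: reached.
ashine: reached.
Reached: selol, yorol, pelate, and ashine — 4 of the 6.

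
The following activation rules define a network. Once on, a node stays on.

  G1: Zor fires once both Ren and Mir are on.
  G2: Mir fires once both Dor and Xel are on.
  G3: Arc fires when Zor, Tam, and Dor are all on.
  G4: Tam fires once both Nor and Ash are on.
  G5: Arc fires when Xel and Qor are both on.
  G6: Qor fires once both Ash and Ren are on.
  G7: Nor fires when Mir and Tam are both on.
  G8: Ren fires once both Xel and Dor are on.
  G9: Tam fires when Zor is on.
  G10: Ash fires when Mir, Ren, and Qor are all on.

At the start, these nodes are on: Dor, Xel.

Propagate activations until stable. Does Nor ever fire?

Yes

G2: Dor and Xel on → Mir on.
G8: Xel and Dor on → Ren on.
Ren and Mir are on, so Zor fires (G1).
Zor is on, so Tam fires (G9).
Mir and Tam are on, so Nor fires (G7).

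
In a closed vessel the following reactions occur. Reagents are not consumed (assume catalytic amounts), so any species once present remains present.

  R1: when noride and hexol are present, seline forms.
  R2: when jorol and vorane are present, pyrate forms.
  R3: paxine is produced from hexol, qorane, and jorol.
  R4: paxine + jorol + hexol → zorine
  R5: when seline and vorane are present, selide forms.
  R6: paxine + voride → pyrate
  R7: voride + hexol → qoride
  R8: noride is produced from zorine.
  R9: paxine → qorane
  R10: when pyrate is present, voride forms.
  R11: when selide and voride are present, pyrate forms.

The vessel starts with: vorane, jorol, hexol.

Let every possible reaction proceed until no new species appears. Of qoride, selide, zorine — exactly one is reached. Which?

jorol and vorane present → pyrate forms (R2).
pyrate present → voride forms (R10).
voride and hexol present → qoride forms (R7).
selide would need seline and vorane (R5), but seline never forms. zorine would need paxine, jorol, and hexol (R4), but paxine never forms.

qoride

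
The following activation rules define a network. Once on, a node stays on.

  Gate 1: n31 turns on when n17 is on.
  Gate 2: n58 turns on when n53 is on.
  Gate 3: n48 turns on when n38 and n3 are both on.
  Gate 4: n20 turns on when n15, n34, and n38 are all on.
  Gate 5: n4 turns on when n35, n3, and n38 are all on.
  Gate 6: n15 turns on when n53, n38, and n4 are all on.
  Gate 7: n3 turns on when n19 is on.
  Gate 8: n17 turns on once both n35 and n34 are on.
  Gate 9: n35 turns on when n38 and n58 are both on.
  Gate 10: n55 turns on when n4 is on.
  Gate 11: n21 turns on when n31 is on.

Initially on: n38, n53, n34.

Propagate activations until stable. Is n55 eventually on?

No

n55 would need n4 (Gate 10), but n4 never turns on.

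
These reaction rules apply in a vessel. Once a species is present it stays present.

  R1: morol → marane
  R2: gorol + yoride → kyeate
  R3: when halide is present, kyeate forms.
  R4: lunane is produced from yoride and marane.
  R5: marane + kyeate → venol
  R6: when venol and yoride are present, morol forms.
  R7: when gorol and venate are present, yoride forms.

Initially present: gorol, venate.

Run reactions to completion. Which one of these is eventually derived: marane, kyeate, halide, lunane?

gorol and venate present → yoride forms (R7).
gorol and yoride present → kyeate forms (R2).
lunane would need yoride and marane (R4), but marane never forms. marane would need morol (R1), but morol never forms. No rule produces halide, and it is not given.

kyeate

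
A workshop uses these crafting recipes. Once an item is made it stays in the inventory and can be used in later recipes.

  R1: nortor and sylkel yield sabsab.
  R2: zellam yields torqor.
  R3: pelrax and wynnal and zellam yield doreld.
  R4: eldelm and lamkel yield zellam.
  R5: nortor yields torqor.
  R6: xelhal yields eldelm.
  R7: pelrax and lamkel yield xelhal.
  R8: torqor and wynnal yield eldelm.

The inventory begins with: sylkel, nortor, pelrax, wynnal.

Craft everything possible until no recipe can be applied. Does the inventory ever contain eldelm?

Yes

nortor → torqor (R5).
torqor and wynnal → eldelm (R8).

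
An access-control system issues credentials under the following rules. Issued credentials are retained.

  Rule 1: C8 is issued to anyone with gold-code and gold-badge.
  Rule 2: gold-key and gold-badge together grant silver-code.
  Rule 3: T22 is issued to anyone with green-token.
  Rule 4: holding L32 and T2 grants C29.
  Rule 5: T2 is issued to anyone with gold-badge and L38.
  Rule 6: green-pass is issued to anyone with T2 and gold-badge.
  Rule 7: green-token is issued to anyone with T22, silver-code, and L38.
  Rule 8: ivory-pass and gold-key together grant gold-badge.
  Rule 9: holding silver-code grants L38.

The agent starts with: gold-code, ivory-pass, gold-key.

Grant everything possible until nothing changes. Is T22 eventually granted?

No

T22 would need green-token (Rule 3), but green-token is never granted.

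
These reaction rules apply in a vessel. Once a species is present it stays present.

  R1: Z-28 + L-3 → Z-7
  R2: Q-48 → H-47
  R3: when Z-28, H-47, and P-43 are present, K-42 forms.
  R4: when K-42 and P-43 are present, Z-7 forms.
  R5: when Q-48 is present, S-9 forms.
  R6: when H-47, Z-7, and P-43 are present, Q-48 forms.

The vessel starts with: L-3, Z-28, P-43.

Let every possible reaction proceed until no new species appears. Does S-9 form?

S-9 would need Q-48 (R5), but Q-48 never forms.

No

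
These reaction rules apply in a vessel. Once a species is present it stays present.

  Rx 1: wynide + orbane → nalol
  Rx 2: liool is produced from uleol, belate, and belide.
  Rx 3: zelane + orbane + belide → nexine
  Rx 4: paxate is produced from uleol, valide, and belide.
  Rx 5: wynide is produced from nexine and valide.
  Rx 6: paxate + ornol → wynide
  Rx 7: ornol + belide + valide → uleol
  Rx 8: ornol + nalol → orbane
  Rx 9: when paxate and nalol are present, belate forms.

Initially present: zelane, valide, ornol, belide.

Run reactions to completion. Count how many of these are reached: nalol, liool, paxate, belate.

1

ornol, belide, and valide present → uleol forms (Rx 7).
uleol, valide, and belide present → paxate forms (Rx 4).
nalol would need wynide and orbane (Rx 1), but orbane never forms.
liool would need uleol, belate, and belide (Rx 2), but belate never forms.
paxate: reached.
belate would need paxate and nalol (Rx 9), but nalol never forms.
Reached: paxate — 1 of the 4.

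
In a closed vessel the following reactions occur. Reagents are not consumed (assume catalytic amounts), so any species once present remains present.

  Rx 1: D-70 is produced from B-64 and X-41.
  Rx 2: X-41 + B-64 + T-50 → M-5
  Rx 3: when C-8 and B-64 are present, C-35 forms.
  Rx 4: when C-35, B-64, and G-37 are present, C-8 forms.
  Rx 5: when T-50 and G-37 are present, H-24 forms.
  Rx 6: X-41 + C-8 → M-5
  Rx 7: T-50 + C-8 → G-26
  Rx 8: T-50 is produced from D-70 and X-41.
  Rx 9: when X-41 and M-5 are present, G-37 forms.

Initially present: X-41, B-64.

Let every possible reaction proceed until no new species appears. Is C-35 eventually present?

No

C-35 would need C-8 and B-64 (Rx 3), but C-8 never forms.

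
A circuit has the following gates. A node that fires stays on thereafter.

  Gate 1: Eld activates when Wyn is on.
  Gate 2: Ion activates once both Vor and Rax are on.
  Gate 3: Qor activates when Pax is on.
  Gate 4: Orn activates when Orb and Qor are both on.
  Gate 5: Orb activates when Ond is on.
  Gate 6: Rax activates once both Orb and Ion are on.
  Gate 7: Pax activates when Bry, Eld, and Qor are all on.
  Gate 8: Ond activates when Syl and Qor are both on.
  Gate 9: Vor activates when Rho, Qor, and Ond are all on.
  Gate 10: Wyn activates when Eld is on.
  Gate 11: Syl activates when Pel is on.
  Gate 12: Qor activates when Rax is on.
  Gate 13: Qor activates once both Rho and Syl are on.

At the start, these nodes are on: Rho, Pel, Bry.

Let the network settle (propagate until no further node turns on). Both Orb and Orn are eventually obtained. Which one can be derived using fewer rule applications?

Orb: Gate 11: Pel on → Syl on. Rho and Syl are on, so Qor activates (Gate 13). Gate 8: Syl and Qor on → Ond on. Ond is on, so Orb activates (Gate 5). [4 rule applications]
Orn: Gate 11: Pel on → Syl on. Rho and Syl are on, so Qor activates (Gate 13). Syl and Qor are on, so Ond activates (Gate 8). Gate 5: Ond on → Orb on. Gate 4: Orb and Qor on → Orn on. [5 rule applications]
Orb needs fewer.

Orb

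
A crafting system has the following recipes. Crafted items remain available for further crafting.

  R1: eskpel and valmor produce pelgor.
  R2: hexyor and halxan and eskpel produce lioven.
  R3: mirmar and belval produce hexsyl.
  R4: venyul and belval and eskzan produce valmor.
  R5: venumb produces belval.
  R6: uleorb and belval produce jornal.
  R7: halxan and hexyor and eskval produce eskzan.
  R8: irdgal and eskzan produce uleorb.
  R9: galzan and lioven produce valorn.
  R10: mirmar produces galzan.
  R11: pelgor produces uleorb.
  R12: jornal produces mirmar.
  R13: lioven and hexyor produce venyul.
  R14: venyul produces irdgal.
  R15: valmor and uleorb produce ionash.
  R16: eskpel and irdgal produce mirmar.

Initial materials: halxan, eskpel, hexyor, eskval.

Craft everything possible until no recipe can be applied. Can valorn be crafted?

Using R2, hexyor, halxan, and eskpel make lioven.
lioven and hexyor → venyul (R13).
venyul → irdgal (R14).
eskpel and irdgal → mirmar (R16).
mirmar → galzan (R10).
galzan and lioven → valorn (R9).

Yes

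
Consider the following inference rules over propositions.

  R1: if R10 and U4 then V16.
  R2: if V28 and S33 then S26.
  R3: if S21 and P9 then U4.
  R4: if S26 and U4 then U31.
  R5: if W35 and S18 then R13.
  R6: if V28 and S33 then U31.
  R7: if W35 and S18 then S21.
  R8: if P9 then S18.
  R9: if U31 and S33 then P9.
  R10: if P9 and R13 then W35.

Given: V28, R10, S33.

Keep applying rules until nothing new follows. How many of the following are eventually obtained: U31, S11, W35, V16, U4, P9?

2

From V28 and S33, R6 gives U31.
From U31 and S33, R9 gives P9.
U31: reached.
No rule produces S11, and it is not given.
W35 would need P9 and R13 (R10), but R13 is never established.
V16 would need R10 and U4 (R1), but U4 is never established.
U4 would need S21 and P9 (R3), but S21 is never established.
P9: reached.
Reached: U31 and P9 — 2 of the 6.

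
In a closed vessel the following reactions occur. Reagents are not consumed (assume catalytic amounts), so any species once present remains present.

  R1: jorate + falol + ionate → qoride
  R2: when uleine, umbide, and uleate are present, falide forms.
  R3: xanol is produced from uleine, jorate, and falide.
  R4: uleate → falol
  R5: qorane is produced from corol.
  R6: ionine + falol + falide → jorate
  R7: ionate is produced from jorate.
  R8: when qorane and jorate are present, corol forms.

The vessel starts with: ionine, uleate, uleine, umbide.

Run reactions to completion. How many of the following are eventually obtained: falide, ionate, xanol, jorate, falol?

5

uleine, umbide, and uleate present → falide forms (R2).
uleate present → falol forms (R4).
ionine, falol, and falide present → jorate forms (R6).
uleine, jorate, and falide present → xanol forms (R3).
jorate present → ionate forms (R7).
falide: reached.
ionate: reached.
xanol: reached.
jorate: reached.
falol: reached.
All 5 are reached.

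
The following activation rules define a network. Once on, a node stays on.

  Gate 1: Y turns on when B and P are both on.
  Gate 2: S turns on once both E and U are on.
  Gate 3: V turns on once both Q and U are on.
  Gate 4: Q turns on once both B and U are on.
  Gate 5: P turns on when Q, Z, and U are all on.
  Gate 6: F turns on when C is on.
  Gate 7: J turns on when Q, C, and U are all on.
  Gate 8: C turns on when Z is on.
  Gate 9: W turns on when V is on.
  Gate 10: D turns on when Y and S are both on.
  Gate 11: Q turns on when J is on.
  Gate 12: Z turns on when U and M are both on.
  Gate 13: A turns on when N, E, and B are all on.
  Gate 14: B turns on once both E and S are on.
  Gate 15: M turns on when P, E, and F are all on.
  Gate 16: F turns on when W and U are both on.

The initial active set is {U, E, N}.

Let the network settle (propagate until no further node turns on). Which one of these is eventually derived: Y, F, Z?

F

Gate 2: E and U on → S on.
E and S are on, so B turns on (Gate 14).
Gate 4: B and U on → Q on.
Q and U are on, so V turns on (Gate 3).
Gate 9: V on → W on.
Gate 16: W and U on → F on.
Y would need B and P (Gate 1), but P never turns on. Z would need U and M (Gate 12), but M never turns on.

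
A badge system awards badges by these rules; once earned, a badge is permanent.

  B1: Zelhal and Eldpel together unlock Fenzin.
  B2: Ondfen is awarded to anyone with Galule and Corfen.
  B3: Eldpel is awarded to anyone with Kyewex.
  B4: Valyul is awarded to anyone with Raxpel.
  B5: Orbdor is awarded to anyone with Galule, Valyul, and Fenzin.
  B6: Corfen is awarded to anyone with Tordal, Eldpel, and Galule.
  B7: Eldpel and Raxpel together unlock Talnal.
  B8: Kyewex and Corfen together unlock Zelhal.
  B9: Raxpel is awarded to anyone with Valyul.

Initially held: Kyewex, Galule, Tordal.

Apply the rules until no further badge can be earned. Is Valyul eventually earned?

No

Valyul would need Raxpel (B4), but Raxpel is never earned.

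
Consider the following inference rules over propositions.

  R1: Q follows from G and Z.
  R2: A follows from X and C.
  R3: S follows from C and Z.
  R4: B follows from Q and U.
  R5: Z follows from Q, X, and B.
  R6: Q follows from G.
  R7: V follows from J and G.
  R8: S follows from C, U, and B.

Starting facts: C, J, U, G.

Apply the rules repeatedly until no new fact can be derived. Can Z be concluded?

Z would need Q, X, and B (R5), but X is never established.

No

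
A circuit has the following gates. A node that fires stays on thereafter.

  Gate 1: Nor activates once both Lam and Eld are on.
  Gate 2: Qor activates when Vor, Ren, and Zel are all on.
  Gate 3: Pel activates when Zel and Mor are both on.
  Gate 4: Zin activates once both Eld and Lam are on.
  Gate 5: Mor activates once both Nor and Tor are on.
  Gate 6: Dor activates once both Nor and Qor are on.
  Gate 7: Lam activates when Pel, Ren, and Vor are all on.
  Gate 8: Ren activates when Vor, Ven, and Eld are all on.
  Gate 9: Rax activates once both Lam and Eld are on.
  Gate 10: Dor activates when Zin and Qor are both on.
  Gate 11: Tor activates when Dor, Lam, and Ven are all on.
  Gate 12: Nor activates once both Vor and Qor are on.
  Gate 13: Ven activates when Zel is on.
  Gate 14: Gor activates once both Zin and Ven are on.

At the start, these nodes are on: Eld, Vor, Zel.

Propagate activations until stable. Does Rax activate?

Rax would need Lam and Eld (Gate 9), but Lam never turns on.

No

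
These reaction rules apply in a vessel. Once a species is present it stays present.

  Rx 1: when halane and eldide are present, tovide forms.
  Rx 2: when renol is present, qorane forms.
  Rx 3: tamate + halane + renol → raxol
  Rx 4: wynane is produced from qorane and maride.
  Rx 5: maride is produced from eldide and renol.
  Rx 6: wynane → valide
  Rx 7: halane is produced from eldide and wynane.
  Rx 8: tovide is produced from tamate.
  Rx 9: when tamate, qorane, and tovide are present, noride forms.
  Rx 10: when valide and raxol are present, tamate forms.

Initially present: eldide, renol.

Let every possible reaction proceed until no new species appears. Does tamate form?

tamate would need valide and raxol (Rx 10), but raxol never forms.

No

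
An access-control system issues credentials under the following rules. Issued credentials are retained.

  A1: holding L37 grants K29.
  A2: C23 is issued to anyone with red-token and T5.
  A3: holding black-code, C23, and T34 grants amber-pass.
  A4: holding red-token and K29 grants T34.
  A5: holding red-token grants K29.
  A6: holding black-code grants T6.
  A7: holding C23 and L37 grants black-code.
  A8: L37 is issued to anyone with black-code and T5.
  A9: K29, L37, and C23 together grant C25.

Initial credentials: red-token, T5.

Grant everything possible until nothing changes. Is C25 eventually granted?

C25 would need K29, L37, and C23 (A9), but L37 is never granted.

No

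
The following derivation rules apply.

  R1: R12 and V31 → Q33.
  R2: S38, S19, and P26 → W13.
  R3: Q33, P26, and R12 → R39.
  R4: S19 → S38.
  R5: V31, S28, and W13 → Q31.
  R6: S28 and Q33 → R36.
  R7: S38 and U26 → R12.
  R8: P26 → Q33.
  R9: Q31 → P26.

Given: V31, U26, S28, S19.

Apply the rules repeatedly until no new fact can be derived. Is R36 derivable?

Yes

From S19, R4 gives S38.
From S38 and U26, R7 gives R12.
From R12 and V31, R1 gives Q33.
S28 and Q33 hold, so R36 follows (R6).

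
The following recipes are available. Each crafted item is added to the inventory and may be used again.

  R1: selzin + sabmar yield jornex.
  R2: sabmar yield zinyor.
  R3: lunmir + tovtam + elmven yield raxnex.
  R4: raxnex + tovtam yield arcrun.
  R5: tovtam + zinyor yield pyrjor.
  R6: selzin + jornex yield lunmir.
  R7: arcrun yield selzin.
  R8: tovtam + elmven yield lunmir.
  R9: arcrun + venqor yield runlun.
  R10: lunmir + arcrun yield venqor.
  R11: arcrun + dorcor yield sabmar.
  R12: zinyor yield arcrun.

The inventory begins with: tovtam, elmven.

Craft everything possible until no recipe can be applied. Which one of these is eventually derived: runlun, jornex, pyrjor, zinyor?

runlun

Using R8, tovtam and elmven make lunmir.
Using R3, lunmir, tovtam, and elmven make raxnex.
raxnex + tovtam → arcrun (R4).
Using R10, lunmir and arcrun make venqor.
Using R9, arcrun and venqor make runlun.
zinyor would need sabmar (R2), but sabmar is never obtained. pyrjor would need tovtam and zinyor (R5), but zinyor is never obtained. jornex would need selzin and sabmar (R1), but sabmar is never obtained.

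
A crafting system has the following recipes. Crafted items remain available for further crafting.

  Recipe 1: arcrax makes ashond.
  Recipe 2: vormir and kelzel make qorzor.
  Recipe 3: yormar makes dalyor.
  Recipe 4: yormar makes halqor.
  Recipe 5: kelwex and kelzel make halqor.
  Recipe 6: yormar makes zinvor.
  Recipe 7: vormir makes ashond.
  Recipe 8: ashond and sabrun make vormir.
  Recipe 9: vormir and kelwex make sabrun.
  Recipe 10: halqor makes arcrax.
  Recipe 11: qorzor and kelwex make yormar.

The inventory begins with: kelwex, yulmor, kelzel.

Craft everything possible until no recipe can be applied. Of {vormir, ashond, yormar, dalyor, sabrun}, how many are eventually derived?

1

Using Recipe 5, kelwex and kelzel make halqor.
halqor → arcrax (Recipe 10).
arcrax → ashond (Recipe 1).
vormir would need ashond and sabrun (Recipe 8), but sabrun is never obtained.
ashond: reached.
yormar would need qorzor and kelwex (Recipe 11), but qorzor is never obtained.
dalyor would need yormar (Recipe 3), but yormar is never obtained.
sabrun would need vormir and kelwex (Recipe 9), but vormir is never obtained.
Reached: ashond — 1 of the 5.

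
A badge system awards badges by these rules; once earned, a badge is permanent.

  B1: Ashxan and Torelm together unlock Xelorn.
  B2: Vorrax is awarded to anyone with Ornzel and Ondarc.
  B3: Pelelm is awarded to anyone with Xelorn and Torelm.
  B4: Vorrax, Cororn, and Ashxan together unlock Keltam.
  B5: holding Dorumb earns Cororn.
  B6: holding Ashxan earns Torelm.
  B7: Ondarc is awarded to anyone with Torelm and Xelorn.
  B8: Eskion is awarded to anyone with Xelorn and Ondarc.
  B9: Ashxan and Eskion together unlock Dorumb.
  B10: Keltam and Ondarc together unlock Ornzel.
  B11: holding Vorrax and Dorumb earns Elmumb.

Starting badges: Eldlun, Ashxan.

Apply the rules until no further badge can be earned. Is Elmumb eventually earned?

No

Elmumb would need Vorrax and Dorumb (B11), but Vorrax is never earned.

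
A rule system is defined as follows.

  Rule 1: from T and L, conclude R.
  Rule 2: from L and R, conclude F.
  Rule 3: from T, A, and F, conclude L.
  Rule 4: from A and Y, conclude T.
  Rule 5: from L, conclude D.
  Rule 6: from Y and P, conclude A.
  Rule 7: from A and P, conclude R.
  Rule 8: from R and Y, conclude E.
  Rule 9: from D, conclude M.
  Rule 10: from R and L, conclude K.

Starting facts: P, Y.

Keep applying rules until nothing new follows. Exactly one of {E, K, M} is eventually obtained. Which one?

E

From Y and P, Rule 6 gives A.
A and P hold, so R follows (Rule 7).
From R and Y, Rule 8 gives E.
K would need R and L (Rule 10), but L is never established. M would need D (Rule 9), but D is never established.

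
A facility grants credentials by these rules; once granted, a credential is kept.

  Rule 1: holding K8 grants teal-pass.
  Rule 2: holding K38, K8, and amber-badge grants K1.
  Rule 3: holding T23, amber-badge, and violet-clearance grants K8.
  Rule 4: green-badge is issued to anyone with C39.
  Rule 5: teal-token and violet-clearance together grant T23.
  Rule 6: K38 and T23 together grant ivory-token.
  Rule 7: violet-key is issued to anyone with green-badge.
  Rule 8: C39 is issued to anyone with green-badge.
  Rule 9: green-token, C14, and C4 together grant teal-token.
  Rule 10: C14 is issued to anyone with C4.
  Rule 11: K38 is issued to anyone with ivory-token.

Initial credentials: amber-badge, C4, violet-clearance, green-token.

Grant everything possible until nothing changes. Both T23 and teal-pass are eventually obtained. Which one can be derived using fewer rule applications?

T23: Holding C4 grants C14 (Rule 10). Holding green-token, C14, and C4 grants teal-token (Rule 9). Holding teal-token and violet-clearance grants T23 (Rule 5). [3 rule applications]
teal-pass: Holding C4 grants C14 (Rule 10). Holding green-token, C14, and C4 grants teal-token (Rule 9). Holding teal-token and violet-clearance grants T23 (Rule 5). Holding T23, amber-badge, and violet-clearance grants K8 (Rule 3). Holding K8 grants teal-pass (Rule 1). [5 rule applications]
T23 needs fewer.

T23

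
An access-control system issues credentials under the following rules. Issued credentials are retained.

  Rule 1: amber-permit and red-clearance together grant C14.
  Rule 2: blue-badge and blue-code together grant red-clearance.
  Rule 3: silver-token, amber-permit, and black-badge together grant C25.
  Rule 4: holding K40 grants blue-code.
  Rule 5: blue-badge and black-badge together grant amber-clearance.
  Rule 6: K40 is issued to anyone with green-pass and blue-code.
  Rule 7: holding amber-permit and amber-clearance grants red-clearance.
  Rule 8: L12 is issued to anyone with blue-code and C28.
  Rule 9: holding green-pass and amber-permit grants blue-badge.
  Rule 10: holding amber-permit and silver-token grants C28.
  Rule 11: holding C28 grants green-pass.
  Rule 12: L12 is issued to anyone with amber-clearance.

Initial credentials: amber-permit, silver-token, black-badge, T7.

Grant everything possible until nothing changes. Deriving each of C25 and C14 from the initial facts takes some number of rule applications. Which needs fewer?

C25: Holding silver-token, amber-permit, and black-badge grants C25 (Rule 3). [1 rule application]
C14: Holding amber-permit and silver-token grants C28 (Rule 10). Holding C28 grants green-pass (Rule 11). Holding green-pass and amber-permit grants blue-badge (Rule 9). Holding blue-badge and black-badge grants amber-clearance (Rule 5). Holding amber-permit and amber-clearance grants red-clearance (Rule 7). Holding amber-permit and red-clearance grants C14 (Rule 1). [6 rule applications]
C25 needs fewer.

C25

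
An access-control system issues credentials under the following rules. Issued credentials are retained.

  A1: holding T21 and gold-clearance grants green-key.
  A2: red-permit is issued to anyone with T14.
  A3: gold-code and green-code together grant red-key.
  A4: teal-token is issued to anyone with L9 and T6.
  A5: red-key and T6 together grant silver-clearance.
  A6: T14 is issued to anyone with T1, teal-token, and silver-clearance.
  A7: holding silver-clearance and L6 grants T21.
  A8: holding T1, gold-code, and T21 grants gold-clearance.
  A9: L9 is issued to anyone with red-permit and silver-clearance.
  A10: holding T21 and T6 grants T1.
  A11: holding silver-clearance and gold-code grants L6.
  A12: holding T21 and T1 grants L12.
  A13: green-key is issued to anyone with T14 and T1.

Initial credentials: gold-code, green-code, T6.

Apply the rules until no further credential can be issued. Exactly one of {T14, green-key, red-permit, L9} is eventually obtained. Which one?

green-key

Holding gold-code and green-code grants red-key (A3).
Holding red-key and T6 grants silver-clearance (A5).
Holding silver-clearance and gold-code grants L6 (A11).
Holding silver-clearance and L6 grants T21 (A7).
Holding T21 and T6 grants T1 (A10).
Holding T1, gold-code, and T21 grants gold-clearance (A8).
Holding T21 and gold-clearance grants green-key (A1).
red-permit would need T14 (A2), but T14 is never granted. L9 would need red-permit and silver-clearance (A9), but red-permit is never granted. T14 would need T1, teal-token, and silver-clearance (A6), but teal-token is never granted.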